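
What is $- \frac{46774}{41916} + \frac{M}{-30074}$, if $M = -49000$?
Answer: $\frac{23114383}{45020778} \approx 0.51342$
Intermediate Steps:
$- \frac{46774}{41916} + \frac{M}{-30074} = - \frac{46774}{41916} - \frac{49000}{-30074} = \left(-46774\right) \frac{1}{41916} - - \frac{24500}{15037} = - \frac{3341}{2994} + \frac{24500}{15037} = \frac{23114383}{45020778}$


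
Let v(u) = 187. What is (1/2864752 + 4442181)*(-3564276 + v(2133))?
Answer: -1106236452627638977/69872 ≈ -1.5832e+13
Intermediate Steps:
(1/2864752 + 4442181)*(-3564276 + v(2133)) = (1/2864752 + 4442181)*(-3564276 + 187) = (1/2864752 + 4442181)*(-3564089) = (12725746904113/2864752)*(-3564089) = -1106236452627638977/69872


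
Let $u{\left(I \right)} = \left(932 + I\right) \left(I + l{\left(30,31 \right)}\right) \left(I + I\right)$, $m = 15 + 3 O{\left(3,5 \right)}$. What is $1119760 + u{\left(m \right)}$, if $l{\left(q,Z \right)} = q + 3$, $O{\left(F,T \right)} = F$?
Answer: $3735376$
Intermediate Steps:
$l{\left(q,Z \right)} = 3 + q$
$m = 24$ ($m = 15 + 3 \cdot 3 = 15 + 9 = 24$)
$u{\left(I \right)} = 2 I \left(33 + I\right) \left(932 + I\right)$ ($u{\left(I \right)} = \left(932 + I\right) \left(I + \left(3 + 30\right)\right) \left(I + I\right) = \left(932 + I\right) \left(I + 33\right) 2 I = \left(932 + I\right) \left(33 + I\right) 2 I = \left(33 + I\right) \left(932 + I\right) 2 I = 2 I \left(33 + I\right) \left(932 + I\right)$)
$1119760 + u{\left(m \right)} = 1119760 + 2 \cdot 24 \left(30756 + 24^{2} + 965 \cdot 24\right) = 1119760 + 2 \cdot 24 \left(30756 + 576 + 23160\right) = 1119760 + 2 \cdot 24 \cdot 54492 = 1119760 + 2615616 = 3735376$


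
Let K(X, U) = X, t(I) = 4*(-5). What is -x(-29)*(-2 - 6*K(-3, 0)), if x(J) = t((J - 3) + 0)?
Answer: 320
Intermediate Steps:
t(I) = -20
x(J) = -20
-x(-29)*(-2 - 6*K(-3, 0)) = -(-20)*(-2 - 6*(-3)) = -(-20)*(-2 + 18) = -(-20)*16 = -1*(-320) = 320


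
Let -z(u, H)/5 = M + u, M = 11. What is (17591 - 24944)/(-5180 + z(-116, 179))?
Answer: 387/245 ≈ 1.5796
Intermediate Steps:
z(u, H) = -55 - 5*u (z(u, H) = -5*(11 + u) = -55 - 5*u)
(17591 - 24944)/(-5180 + z(-116, 179)) = (17591 - 24944)/(-5180 + (-55 - 5*(-116))) = -7353/(-5180 + (-55 + 580)) = -7353/(-5180 + 525) = -7353/(-4655) = -7353*(-1/4655) = 387/245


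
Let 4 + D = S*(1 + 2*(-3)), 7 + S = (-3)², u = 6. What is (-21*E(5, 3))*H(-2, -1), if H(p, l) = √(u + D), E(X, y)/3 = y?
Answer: -378*I*√2 ≈ -534.57*I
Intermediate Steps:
S = 2 (S = -7 + (-3)² = -7 + 9 = 2)
E(X, y) = 3*y
D = -14 (D = -4 + 2*(1 + 2*(-3)) = -4 + 2*(1 - 6) = -4 + 2*(-5) = -4 - 10 = -14)
H(p, l) = 2*I*√2 (H(p, l) = √(6 - 14) = √(-8) = 2*I*√2)
(-21*E(5, 3))*H(-2, -1) = (-63*3)*(2*I*√2) = (-21*9)*(2*I*√2) = -378*I*√2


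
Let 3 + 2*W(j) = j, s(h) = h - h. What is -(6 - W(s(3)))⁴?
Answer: -50625/16 ≈ -3164.1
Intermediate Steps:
s(h) = 0
W(j) = -3/2 + j/2
-(6 - W(s(3)))⁴ = -(6 - (-3/2 + (½)*0))⁴ = -(6 - (-3/2 + 0))⁴ = -(6 - 1*(-3/2))⁴ = -(6 + 3/2)⁴ = -(15/2)⁴ = -1*50625/16 = -50625/16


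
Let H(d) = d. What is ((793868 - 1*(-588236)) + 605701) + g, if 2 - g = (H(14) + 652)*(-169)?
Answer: 2100361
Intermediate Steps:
g = 112556 (g = 2 - (14 + 652)*(-169) = 2 - 666*(-169) = 2 - 1*(-112554) = 2 + 112554 = 112556)
((793868 - 1*(-588236)) + 605701) + g = ((793868 - 1*(-588236)) + 605701) + 112556 = ((793868 + 588236) + 605701) + 112556 = (1382104 + 605701) + 112556 = 1987805 + 112556 = 2100361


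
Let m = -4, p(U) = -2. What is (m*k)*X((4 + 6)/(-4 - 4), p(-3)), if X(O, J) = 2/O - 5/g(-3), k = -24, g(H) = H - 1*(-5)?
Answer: -1968/5 ≈ -393.60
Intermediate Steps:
g(H) = 5 + H (g(H) = H + 5 = 5 + H)
X(O, J) = -5/2 + 2/O (X(O, J) = 2/O - 5/(5 - 3) = 2/O - 5/2 = -5/2 + 2/O)
(m*k)*X((4 + 6)/(-4 - 4), p(-3)) = (-4*(-24))*(-5/2 + 2/(((4 + 6)/(-4 - 4)))) = 96*(-5/2 + 2/((10/(-8)))) = 96*(-5/2 + 2/((10*(-⅛)))) = 96*(-5/2 + 2/(-5/4)) = 96*(-5/2 + 2*(-⅘)) = 96*(-5/2 - 8/5) = 96*(-41/10) = -1968/5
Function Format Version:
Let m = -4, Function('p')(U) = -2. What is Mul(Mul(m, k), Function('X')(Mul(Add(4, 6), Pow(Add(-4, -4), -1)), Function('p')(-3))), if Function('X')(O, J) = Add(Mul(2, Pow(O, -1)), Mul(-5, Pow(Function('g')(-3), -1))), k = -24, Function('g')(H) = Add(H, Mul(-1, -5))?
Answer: Rational(-1968, 5) ≈ -393.60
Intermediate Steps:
Function('g')(H) = Add(5, H) (Function('g')(H) = Add(H, 5) = Add(5, H))
Function('X')(O, J) = Add(Rational(-5, 2), Mul(2, Pow(O, -1))) (Function('X')(O, J) = Add(Mul(2, Pow(O, -1)), Mul(-5, Pow(Add(5, -3), -1))) = Add(Mul(2, Pow(O, -1)), Mul(-5, Pow(2, -1))) = Add(Mul(2, Pow(O, -1)), Mul(-5, Rational(1, 2))) = Add(Mul(2, Pow(O, -1)), Rational(-5, 2)) = Add(Rational(-5, 2), Mul(2, Pow(O, -1))))
Mul(Mul(m, k), Function('X')(Mul(Add(4, 6), Pow(Add(-4, -4), -1)), Function('p')(-3))) = Mul(Mul(-4, -24), Add(Rational(-5, 2), Mul(2, Pow(Mul(Add(4, 6), Pow(Add(-4, -4), -1)), -1)))) = Mul(96, Add(Rational(-5, 2), Mul(2, Pow(Mul(10, Pow(-8, -1)), -1)))) = Mul(96, Add(Rational(-5, 2), Mul(2, Pow(Mul(10, Rational(-1, 8)), -1)))) = Mul(96, Add(Rational(-5, 2), Mul(2, Pow(Rational(-5, 4), -1)))) = Mul(96, Add(Rational(-5, 2), Mul(2, Rational(-4, 5)))) = Mul(96, Add(Rational(-5, 2), Rational(-8, 5))) = Mul(96, Rational(-41, 10)) = Rational(-1968, 5)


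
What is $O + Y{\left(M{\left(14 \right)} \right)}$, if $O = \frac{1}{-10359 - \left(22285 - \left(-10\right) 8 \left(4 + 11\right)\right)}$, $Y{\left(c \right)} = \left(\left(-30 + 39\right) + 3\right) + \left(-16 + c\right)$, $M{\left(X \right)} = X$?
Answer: $\frac{338439}{33844} \approx 10.0$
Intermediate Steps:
$Y{\left(c \right)} = -4 + c$ ($Y{\left(c \right)} = \left(9 + 3\right) + \left(-16 + c\right) = 12 + \left(-16 + c\right) = -4 + c$)
$O = - \frac{1}{33844}$ ($O = \frac{1}{-10359 - 23485} = \frac{1}{-33844} = - \frac{1}{33844} \approx -2.9547 \cdot 10^{-5}$)
$O + Y{\left(M{\left(14 \right)} \right)} = - \frac{1}{33844} + \left(-4 + 14\right) = - \frac{1}{33844} + 10 = \frac{338439}{33844}$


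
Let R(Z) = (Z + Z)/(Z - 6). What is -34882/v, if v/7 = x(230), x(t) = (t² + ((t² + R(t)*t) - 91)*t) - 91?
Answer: -428/1057087 ≈ -0.00040489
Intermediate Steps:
R(Z) = 2*Z/(-6 + Z) (R(Z) = (2*Z)/(-6 + Z) = 2*Z/(-6 + Z))
x(t) = -91 + t² + t*(-91 + t² + 2*t²/(-6 + t)) (x(t) = (t² + ((t² + (2*t/(-6 + t))*t) - 91)*t) - 91 = (t² + ((t² + 2*t²/(-6 + t)) - 91)*t) - 91 = (t² + (-91 + t² + 2*t²/(-6 + t))*t) - 91 = (t² + t*(-91 + t² + 2*t²/(-6 + t))) - 91 = -91 + t² + t*(-91 + t² + 2*t²/(-6 + t)))
v = 172305181/2 (v = 7*((546 + 230⁴ - 97*230² - 3*230³ + 455*230)/(-6 + 230)) = 7*((546 + 2798410000 - 97*52900 - 3*12167000 + 104650)/224) = 7*((546 + 2798410000 - 5131300 - 36501000 + 104650)/224) = 7*((1/224)*2756882896) = 7*(172305181/14) = 172305181/2 ≈ 8.6153e+7)
-34882/v = -34882/172305181/2 = -34882*2/172305181 = -428/1057087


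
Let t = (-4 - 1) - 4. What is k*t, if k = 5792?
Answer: -52128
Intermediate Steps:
t = -9 (t = -5 - 4 = -9)
k*t = 5792*(-9) = -52128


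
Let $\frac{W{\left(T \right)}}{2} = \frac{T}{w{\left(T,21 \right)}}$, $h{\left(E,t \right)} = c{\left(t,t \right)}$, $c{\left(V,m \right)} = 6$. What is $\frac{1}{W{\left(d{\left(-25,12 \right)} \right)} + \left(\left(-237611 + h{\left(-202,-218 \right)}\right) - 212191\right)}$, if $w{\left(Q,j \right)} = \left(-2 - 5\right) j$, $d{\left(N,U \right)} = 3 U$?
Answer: $- \frac{49}{22040028} \approx -2.2232 \cdot 10^{-6}$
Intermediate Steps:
$w{\left(Q,j \right)} = - 7 j$
$h{\left(E,t \right)} = 6$
$W{\left(T \right)} = - \frac{2 T}{147}$ ($W{\left(T \right)} = 2 \frac{T}{\left(-7\right) 21} = 2 \frac{T}{-147} = 2 T \left(- \frac{1}{147}\right) = 2 \left(- \frac{T}{147}\right) = - \frac{2 T}{147}$)
$\frac{1}{W{\left(d{\left(-25,12 \right)} \right)} + \left(\left(-237611 + h{\left(-202,-218 \right)}\right) - 212191\right)} = \frac{1}{- \frac{2 \cdot 3 \cdot 12}{147} + \left(\left(-237611 + 6\right) - 212191\right)} = \frac{1}{\left(- \frac{2}{147}\right) 36 - 449796} = \frac{1}{- \frac{24}{49} - 449796} = \frac{1}{- \frac{22040028}{49}} = - \frac{49}{22040028}$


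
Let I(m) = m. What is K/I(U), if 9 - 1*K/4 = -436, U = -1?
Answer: -1780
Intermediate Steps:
K = 1780 (K = 36 - 4*(-436) = 36 + 1744 = 1780)
K/I(U) = 1780/(-1) = 1780*(-1) = -1780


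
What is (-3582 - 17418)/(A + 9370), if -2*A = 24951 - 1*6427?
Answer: -1750/9 ≈ -194.44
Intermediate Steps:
A = -9262 (A = -(24951 - 1*6427)/2 = -(24951 - 6427)/2 = -1/2*18524 = -9262)
(-3582 - 17418)/(A + 9370) = (-3582 - 17418)/(-9262 + 9370) = -21000/108 = -21000*1/108 = -1750/9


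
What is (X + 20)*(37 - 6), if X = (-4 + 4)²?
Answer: 620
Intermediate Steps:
X = 0 (X = 0² = 0)
(X + 20)*(37 - 6) = (0 + 20)*(37 - 6) = 20*31 = 620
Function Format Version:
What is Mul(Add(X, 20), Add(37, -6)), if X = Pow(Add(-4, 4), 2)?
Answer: 620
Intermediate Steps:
X = 0 (X = Pow(0, 2) = 0)
Mul(Add(X, 20), Add(37, -6)) = Mul(Add(0, 20), Add(37, -6)) = Mul(20, 31) = 620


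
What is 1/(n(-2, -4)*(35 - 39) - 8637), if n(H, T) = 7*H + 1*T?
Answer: -1/8565 ≈ -0.00011675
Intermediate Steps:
n(H, T) = T + 7*H (n(H, T) = 7*H + T = T + 7*H)
1/(n(-2, -4)*(35 - 39) - 8637) = 1/((-4 + 7*(-2))*(35 - 39) - 8637) = 1/((-4 - 14)*(-4) - 8637) = 1/(-18*(-4) - 8637) = 1/(72 - 8637) = 1/(-8565) = -1/8565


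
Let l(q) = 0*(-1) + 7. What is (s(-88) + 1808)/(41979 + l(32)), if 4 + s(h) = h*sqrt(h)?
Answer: 902/20993 - 88*I*sqrt(22)/20993 ≈ 0.042967 - 0.019662*I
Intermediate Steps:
l(q) = 7 (l(q) = 0 + 7 = 7)
s(h) = -4 + h**(3/2) (s(h) = -4 + h*sqrt(h) = -4 + h**(3/2))
(s(-88) + 1808)/(41979 + l(32)) = ((-4 + (-88)**(3/2)) + 1808)/(41979 + 7) = ((-4 - 176*I*sqrt(22)) + 1808)/41986 = (1804 - 176*I*sqrt(22))*(1/41986) = 902/20993 - 88*I*sqrt(22)/20993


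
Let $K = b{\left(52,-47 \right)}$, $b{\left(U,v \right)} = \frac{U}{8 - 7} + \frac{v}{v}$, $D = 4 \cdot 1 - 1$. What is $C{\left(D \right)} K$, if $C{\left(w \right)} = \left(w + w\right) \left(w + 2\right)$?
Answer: $1590$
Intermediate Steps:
$D = 3$ ($D = 4 - 1 = 3$)
$b{\left(U,v \right)} = 1 + U$ ($b{\left(U,v \right)} = \frac{U}{1} + 1 = U 1 + 1 = U + 1 = 1 + U$)
$C{\left(w \right)} = 2 w \left(2 + w\right)$
$K = 53$ ($K = 1 + 52 = 53$)
$C{\left(D \right)} K = 2 \cdot 3 \left(2 + 3\right) 53 = 2 \cdot 3 \cdot 5 \cdot 53 = 30 \cdot 53 = 1590$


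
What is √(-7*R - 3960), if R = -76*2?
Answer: 4*I*√181 ≈ 53.815*I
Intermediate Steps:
R = -152
√(-7*R - 3960) = √(-7*(-152) - 3960) = √(1064 - 3960) = √(-2896) = 4*I*√181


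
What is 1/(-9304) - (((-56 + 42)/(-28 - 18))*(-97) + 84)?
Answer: -11657935/213992 ≈ -54.478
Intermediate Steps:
1/(-9304) - (((-56 + 42)/(-28 - 18))*(-97) + 84) = -1/9304 - (-14/(-46)*(-97) + 84) = -1/9304 - (-14*(-1/46)*(-97) + 84) = -1/9304 - ((7/23)*(-97) + 84) = -1/9304 - (-679/23 + 84) = -1/9304 - 1*1253/23 = -1/9304 - 1253/23 = -11657935/213992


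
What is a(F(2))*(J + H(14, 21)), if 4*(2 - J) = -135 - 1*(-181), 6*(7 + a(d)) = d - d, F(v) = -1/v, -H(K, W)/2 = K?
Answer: 525/2 ≈ 262.50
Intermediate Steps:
H(K, W) = -2*K
a(d) = -7 (a(d) = -7 + (d - d)/6 = -7 + (⅙)*0 = -7 + 0 = -7)
J = -19/2 (J = 2 - (-135 - 1*(-181))/4 = 2 - (-135 + 181)/4 = 2 - ¼*46 = 2 - 23/2 = -19/2 ≈ -9.5000)
a(F(2))*(J + H(14, 21)) = -7*(-19/2 - 2*14) = -7*(-19/2 - 28) = -7*(-75/2) = 525/2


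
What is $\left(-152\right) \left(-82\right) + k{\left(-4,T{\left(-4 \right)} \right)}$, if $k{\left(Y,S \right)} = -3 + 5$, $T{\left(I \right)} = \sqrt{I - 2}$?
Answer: $12466$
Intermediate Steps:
$T{\left(I \right)} = \sqrt{-2 + I}$
$k{\left(Y,S \right)} = 2$
$\left(-152\right) \left(-82\right) + k{\left(-4,T{\left(-4 \right)} \right)} = \left(-152\right) \left(-82\right) + 2 = 12464 + 2 = 12466$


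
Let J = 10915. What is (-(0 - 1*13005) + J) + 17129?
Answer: 41049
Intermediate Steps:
(-(0 - 1*13005) + J) + 17129 = (-(0 - 1*13005) + 10915) + 17129 = (-(0 - 13005) + 10915) + 17129 = (-1*(-13005) + 10915) + 17129 = (13005 + 10915) + 17129 = 23920 + 17129 = 41049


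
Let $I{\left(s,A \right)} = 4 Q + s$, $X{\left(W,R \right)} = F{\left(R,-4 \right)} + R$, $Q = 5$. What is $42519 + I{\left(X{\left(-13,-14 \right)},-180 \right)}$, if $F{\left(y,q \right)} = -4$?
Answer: $42521$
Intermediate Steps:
$X{\left(W,R \right)} = -4 + R$
$I{\left(s,A \right)} = 20 + s$ ($I{\left(s,A \right)} = 4 \cdot 5 + s = 20 + s$)
$42519 + I{\left(X{\left(-13,-14 \right)},-180 \right)} = 42519 + \left(20 - 18\right) = 42519 + 2 = 42521$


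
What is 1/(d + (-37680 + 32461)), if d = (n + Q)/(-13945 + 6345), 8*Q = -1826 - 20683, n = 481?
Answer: -60800/317296539 ≈ -0.00019162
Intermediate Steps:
Q = -22509/8 (Q = (-1826 - 20683)/8 = (⅛)*(-22509) = -22509/8 ≈ -2813.6)
d = 18661/60800 (d = (481 - 22509/8)/(-13945 + 6345) = -18661/8/(-7600) = -18661/8*(-1/7600) = 18661/60800 ≈ 0.30692)
1/(d + (-37680 + 32461)) = 1/(18661/60800 + (-37680 + 32461)) = 1/(18661/60800 - 5219) = 1/(-317296539/60800) = -60800/317296539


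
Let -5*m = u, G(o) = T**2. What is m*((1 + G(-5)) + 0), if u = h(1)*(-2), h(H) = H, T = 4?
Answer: 34/5 ≈ 6.8000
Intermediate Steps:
G(o) = 16 (G(o) = 4**2 = 16)
u = -2 (u = 1*(-2) = -2)
m = 2/5 (m = -1/5*(-2) = 2/5 ≈ 0.40000)
m*((1 + G(-5)) + 0) = 2*((1 + 16) + 0)/5 = 2*(17 + 0)/5 = (2/5)*17 = 34/5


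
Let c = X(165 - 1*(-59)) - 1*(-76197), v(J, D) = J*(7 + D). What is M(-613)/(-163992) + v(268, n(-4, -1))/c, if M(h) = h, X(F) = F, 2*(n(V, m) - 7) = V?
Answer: 574244345/12532432632 ≈ 0.045821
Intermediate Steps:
n(V, m) = 7 + V/2
c = 76421 (c = (165 - 1*(-59)) - 1*(-76197) = (165 + 59) + 76197 = 224 + 76197 = 76421)
M(-613)/(-163992) + v(268, n(-4, -1))/c = -613/(-163992) + (268*(7 + (7 + (½)*(-4))))/76421 = -613*(-1/163992) + (268*(7 + (7 - 2)))*(1/76421) = 613/163992 + (268*(7 + 5))*(1/76421) = 613/163992 + (268*12)*(1/76421) = 613/163992 + 3216*(1/76421) = 613/163992 + 3216/76421 = 574244345/12532432632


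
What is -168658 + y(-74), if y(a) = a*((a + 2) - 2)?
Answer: -163182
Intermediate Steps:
y(a) = a² (y(a) = a*((2 + a) - 2) = a*a = a²)
-168658 + y(-74) = -168658 + (-74)² = -168658 + 5476 = -163182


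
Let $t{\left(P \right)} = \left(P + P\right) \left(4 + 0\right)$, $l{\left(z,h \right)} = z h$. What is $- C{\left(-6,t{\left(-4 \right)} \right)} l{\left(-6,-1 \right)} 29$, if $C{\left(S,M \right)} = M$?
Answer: $5568$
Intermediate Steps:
$l{\left(z,h \right)} = h z$
$t{\left(P \right)} = 8 P$ ($t{\left(P \right)} = 2 P 4 = 8 P$)
$- C{\left(-6,t{\left(-4 \right)} \right)} l{\left(-6,-1 \right)} 29 = - 8 \left(-4\right) \left(\left(-1\right) \left(-6\right)\right) 29 = \left(-1\right) \left(-32\right) 6 \cdot 29 = 32 \cdot 6 \cdot 29 = 192 \cdot 29 = 5568$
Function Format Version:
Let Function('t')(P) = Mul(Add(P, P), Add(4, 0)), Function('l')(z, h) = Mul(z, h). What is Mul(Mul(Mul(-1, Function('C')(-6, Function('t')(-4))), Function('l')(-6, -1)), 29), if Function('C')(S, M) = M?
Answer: 5568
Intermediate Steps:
Function('l')(z, h) = Mul(h, z)
Function('t')(P) = Mul(8, P) (Function('t')(P) = Mul(Mul(2, P), 4) = Mul(8, P))
Mul(Mul(Mul(-1, Function('C')(-6, Function('t')(-4))), Function('l')(-6, -1)), 29) = Mul(Mul(Mul(-1, Mul(8, -4)), Mul(-1, -6)), 29) = Mul(Mul(Mul(-1, -32), 6), 29) = Mul(Mul(32, 6), 29) = Mul(192, 29) = 5568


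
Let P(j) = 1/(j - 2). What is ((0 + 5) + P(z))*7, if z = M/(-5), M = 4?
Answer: 65/2 ≈ 32.500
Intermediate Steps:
z = -⅘ (z = 4/(-5) = 4*(-⅕) = -⅘ ≈ -0.80000)
P(j) = 1/(-2 + j)
((0 + 5) + P(z))*7 = ((0 + 5) + 1/(-2 - ⅘))*7 = (5 + 1/(-14/5))*7 = (5 - 5/14)*7 = (65/14)*7 = 65/2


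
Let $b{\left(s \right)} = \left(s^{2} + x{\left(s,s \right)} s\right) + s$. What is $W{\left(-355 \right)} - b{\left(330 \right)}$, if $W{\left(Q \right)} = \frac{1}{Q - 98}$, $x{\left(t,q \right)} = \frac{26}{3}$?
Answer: $- \frac{50776771}{453} \approx -1.1209 \cdot 10^{5}$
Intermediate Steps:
$x{\left(t,q \right)} = \frac{26}{3}$ ($x{\left(t,q \right)} = 26 \cdot \frac{1}{3} = \frac{26}{3}$)
$b{\left(s \right)} = s^{2} + \frac{29 s}{3}$ ($b{\left(s \right)} = \left(s^{2} + \frac{26 s}{3}\right) + s = s^{2} + \frac{29 s}{3}$)
$W{\left(Q \right)} = \frac{1}{-98 + Q}$
$W{\left(-355 \right)} - b{\left(330 \right)} = \frac{1}{-98 - 355} - \frac{1}{3} \cdot 330 \left(29 + 3 \cdot 330\right) = \frac{1}{-453} - \frac{1}{3} \cdot 330 \left(29 + 990\right) = - \frac{1}{453} - \frac{1}{3} \cdot 330 \cdot 1019 = - \frac{1}{453} - 112090 = - \frac{50776771}{453}$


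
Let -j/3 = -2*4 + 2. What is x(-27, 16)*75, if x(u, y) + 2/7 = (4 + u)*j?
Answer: -217500/7 ≈ -31071.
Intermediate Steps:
j = 18 (j = -3*(-2*4 + 2) = -3*(-8 + 2) = -3*(-6) = 18)
x(u, y) = 502/7 + 18*u (x(u, y) = -2/7 + (4 + u)*18 = -2/7 + (72 + 18*u) = 502/7 + 18*u)
x(-27, 16)*75 = (502/7 + 18*(-27))*75 = (502/7 - 486)*75 = -2900/7*75 = -217500/7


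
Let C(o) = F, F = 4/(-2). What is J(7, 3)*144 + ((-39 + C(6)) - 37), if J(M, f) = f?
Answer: 354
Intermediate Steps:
F = -2 (F = 4*(-1/2) = -2)
C(o) = -2
J(7, 3)*144 + ((-39 + C(6)) - 37) = 3*144 + ((-39 - 2) - 37) = 432 + (-41 - 37) = 432 - 78 = 354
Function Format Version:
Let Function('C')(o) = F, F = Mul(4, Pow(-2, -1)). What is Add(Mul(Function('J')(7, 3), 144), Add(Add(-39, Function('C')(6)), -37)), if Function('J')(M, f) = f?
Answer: 354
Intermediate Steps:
F = -2 (F = Mul(4, Rational(-1, 2)) = -2)
Function('C')(o) = -2
Add(Mul(Function('J')(7, 3), 144), Add(Add(-39, Function('C')(6)), -37)) = Add(Mul(3, 144), Add(Add(-39, -2), -37)) = Add(432, Add(-41, -37)) = Add(432, -78) = 354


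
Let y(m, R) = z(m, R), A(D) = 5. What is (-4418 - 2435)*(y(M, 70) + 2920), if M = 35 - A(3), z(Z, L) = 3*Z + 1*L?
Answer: -21107240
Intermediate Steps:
z(Z, L) = L + 3*Z (z(Z, L) = 3*Z + L = L + 3*Z)
M = 30 (M = 35 - 1*5 = 35 - 5 = 30)
y(m, R) = R + 3*m
(-4418 - 2435)*(y(M, 70) + 2920) = (-4418 - 2435)*((70 + 3*30) + 2920) = -6853*((70 + 90) + 2920) = -6853*(160 + 2920) = -6853*3080 = -21107240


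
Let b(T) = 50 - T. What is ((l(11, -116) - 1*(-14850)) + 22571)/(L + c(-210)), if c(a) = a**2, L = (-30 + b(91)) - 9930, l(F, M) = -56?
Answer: 37365/34099 ≈ 1.0958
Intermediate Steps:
L = -10001 (L = (-30 + (50 - 1*91)) - 9930 = (-30 + (50 - 91)) - 9930 = (-30 - 41) - 9930 = -71 - 9930 = -10001)
((l(11, -116) - 1*(-14850)) + 22571)/(L + c(-210)) = ((-56 - 1*(-14850)) + 22571)/(-10001 + (-210)**2) = ((-56 + 14850) + 22571)/(-10001 + 44100) = (14794 + 22571)/34099 = 37365*(1/34099) = 37365/34099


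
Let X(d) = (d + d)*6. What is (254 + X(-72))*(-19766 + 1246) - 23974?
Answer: 11273226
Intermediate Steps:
X(d) = 12*d (X(d) = (2*d)*6 = 12*d)
(254 + X(-72))*(-19766 + 1246) - 23974 = (254 + 12*(-72))*(-19766 + 1246) - 23974 = (254 - 864)*(-18520) - 23974 = -610*(-18520) - 23974 = 11297200 - 23974 = 11273226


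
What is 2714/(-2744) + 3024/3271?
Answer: -289819/4487812 ≈ -0.064579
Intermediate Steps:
2714/(-2744) + 3024/3271 = 2714*(-1/2744) + 3024*(1/3271) = -1357/1372 + 3024/3271 = -289819/4487812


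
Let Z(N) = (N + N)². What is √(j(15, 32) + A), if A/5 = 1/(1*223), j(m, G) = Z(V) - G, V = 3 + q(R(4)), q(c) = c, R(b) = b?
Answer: √8156671/223 ≈ 12.807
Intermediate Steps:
V = 7 (V = 3 + 4 = 7)
Z(N) = 4*N² (Z(N) = (2*N)² = 4*N²)
j(m, G) = 196 - G (j(m, G) = 4*7² - G = 4*49 - G = 196 - G)
A = 5/223 (A = 5/((1*223)) = 5/223 ≈ 0.022422)
√(j(15, 32) + A) = √((196 - 1*32) + 5/223) = √((196 - 32) + 5/223) = √(164 + 5/223) = √(36577/223) = √8156671/223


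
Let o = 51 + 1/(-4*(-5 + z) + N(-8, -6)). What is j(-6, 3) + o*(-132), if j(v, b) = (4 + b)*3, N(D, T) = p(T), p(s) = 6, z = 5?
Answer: -6733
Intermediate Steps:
N(D, T) = 6
j(v, b) = 12 + 3*b
o = 307/6 (o = 51 + 1/(-4*(-5 + 5) + 6) = 51 + 1/(-4*0 + 6) = 51 + 1/(0 + 6) = 51 + 1/6 = 307/6 ≈ 51.167)
j(-6, 3) + o*(-132) = (12 + 3*3) + (307/6)*(-132) = (12 + 9) - 6754 = 21 - 6754 = -6733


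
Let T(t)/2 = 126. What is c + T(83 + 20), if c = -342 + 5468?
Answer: 5378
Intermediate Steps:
T(t) = 252 (T(t) = 2*126 = 252)
c = 5126
c + T(83 + 20) = 5126 + 252 = 5378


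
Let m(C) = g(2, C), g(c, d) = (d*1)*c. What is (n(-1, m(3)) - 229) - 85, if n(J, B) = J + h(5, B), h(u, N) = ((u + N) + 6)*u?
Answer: -230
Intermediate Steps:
g(c, d) = c*d (g(c, d) = d*c = c*d)
h(u, N) = u*(6 + N + u) (h(u, N) = ((N + u) + 6)*u = (6 + N + u)*u = u*(6 + N + u))
m(C) = 2*C
n(J, B) = 55 + J + 5*B (n(J, B) = J + 5*(6 + B + 5) = J + 5*(11 + B) = J + (55 + 5*B) = 55 + J + 5*B)
(n(-1, m(3)) - 229) - 85 = ((55 - 1 + 5*(2*3)) - 229) - 85 = ((55 - 1 + 5*6) - 229) - 85 = ((55 - 1 + 30) - 229) - 85 = (84 - 229) - 85 = -145 - 85 = -230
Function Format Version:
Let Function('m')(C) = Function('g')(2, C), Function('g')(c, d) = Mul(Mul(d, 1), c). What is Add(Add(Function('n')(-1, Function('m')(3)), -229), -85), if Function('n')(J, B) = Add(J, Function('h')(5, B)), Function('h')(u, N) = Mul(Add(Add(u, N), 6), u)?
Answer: -230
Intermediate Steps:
Function('g')(c, d) = Mul(c, d) (Function('g')(c, d) = Mul(d, c) = Mul(c, d))
Function('h')(u, N) = Mul(u, Add(6, N, u)) (Function('h')(u, N) = Mul(Add(Add(N, u), 6), u) = Mul(Add(6, N, u), u) = Mul(u, Add(6, N, u)))
Function('m')(C) = Mul(2, C)
Function('n')(J, B) = Add(55, J, Mul(5, B)) (Function('n')(J, B) = Add(J, Mul(5, Add(6, B, 5))) = Add(J, Mul(5, Add(11, B))) = Add(J, Add(55, Mul(5, B))) = Add(55, J, Mul(5, B)))
Add(Add(Function('n')(-1, Function('m')(3)), -229), -85) = Add(Add(Add(55, -1, Mul(5, Mul(2, 3))), -229), -85) = Add(Add(Add(55, -1, Mul(5, 6)), -229), -85) = Add(Add(Add(55, -1, 30), -229), -85) = Add(Add(84, -229), -85) = Add(-145, -85) = -230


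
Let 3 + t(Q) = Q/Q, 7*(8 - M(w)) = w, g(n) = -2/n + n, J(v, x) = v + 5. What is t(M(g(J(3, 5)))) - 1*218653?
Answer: -218655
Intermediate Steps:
J(v, x) = 5 + v
g(n) = n - 2/n
M(w) = 8 - w/7
t(Q) = -2 (t(Q) = -3 + Q/Q = -3 + 1 = -2)
t(M(g(J(3, 5)))) - 1*218653 = -2 - 1*218653 = -2 - 218653 = -218655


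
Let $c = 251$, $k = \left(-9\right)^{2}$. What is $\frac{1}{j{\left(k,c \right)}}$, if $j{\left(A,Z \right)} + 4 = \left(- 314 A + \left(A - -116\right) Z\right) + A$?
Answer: $\frac{1}{24090} \approx 4.1511 \cdot 10^{-5}$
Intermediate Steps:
$k = 81$
$j{\left(A,Z \right)} = -4 - 313 A + Z \left(116 + A\right)$ ($j{\left(A,Z \right)} = -4 - \left(313 A - \left(A - -116\right) Z\right) = -4 - \left(313 A - \left(A + 116\right) Z\right) = -4 - \left(313 A - \left(116 + A\right) Z\right) = -4 - \left(313 A - Z \left(116 + A\right)\right) = -4 - 313 A + Z \left(116 + A\right)$)
$\frac{1}{j{\left(k,c \right)}} = \frac{1}{-4 - 25353 + 116 \cdot 251 + 81 \cdot 251} = \frac{1}{-4 - 25353 + 29116 + 20331} = \frac{1}{24090}$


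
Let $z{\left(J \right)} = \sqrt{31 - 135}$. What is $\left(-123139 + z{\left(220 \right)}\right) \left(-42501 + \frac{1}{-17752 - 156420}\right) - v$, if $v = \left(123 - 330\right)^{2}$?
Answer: $\frac{911527035483019}{174172} - \frac{7402484173 i \sqrt{26}}{87086} \approx 5.2335 \cdot 10^{9} - 4.3343 \cdot 10^{5} i$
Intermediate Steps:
$v = 42849$ ($v = \left(-207\right)^{2} = 42849$)
$z{\left(J \right)} = 2 i \sqrt{26}$ ($z{\left(J \right)} = \sqrt{-104} = 2 i \sqrt{26}$)
$\left(-123139 + z{\left(220 \right)}\right) \left(-42501 + \frac{1}{-17752 - 156420}\right) - v = \left(-123139 + 2 i \sqrt{26}\right) \left(-42501 + \frac{1}{-17752 - 156420}\right) - 42849 = \left(-123139 + 2 i \sqrt{26}\right) \left(-42501 + \frac{1}{-174172}\right) - 42849 = \left(-123139 + 2 i \sqrt{26}\right) \left(-42501 - \frac{1}{174172}\right) - 42849 = \left(-123139 + 2 i \sqrt{26}\right) \left(- \frac{7402484173}{174172}\right) - 42849 = \left(\frac{911534498579047}{174172} - \frac{7402484173 i \sqrt{26}}{87086}\right) - 42849 = \frac{911527035483019}{174172} - \frac{7402484173 i \sqrt{26}}{87086}$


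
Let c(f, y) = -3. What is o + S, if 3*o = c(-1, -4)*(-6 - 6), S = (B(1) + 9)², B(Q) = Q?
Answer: 112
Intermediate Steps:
S = 100 (S = (1 + 9)² = 10² = 100)
o = 12 (o = (-3*(-6 - 6))/3 = (-3*(-12))/3 = (⅓)*36 = 12)
o + S = 12 + 100 = 112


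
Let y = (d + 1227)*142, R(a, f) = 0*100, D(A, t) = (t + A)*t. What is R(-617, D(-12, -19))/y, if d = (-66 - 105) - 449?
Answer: 0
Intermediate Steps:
D(A, t) = t*(A + t) (D(A, t) = (A + t)*t = t*(A + t))
R(a, f) = 0
d = -620 (d = -171 - 449 = -620)
y = 86194 (y = (-620 + 1227)*142 = 607*142 = 86194)
R(-617, D(-12, -19))/y = 0/86194 = 0*(1/86194) = 0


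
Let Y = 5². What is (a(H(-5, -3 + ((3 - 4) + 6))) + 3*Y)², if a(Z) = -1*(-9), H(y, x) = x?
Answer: 7056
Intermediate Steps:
a(Z) = 9
Y = 25
(a(H(-5, -3 + ((3 - 4) + 6))) + 3*Y)² = (9 + 3*25)² = (9 + 75)² = 84² = 7056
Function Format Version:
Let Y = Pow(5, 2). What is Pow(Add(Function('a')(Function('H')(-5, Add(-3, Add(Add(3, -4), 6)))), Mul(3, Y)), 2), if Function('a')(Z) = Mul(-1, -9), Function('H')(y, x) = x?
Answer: 7056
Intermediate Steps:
Function('a')(Z) = 9
Y = 25
Pow(Add(Function('a')(Function('H')(-5, Add(-3, Add(Add(3, -4), 6)))), Mul(3, Y)), 2) = Pow(Add(9, Mul(3, 25)), 2) = Pow(Add(9, 75), 2) = Pow(84, 2) = 7056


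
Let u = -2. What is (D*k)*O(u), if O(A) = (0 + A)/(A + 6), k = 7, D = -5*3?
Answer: 105/2 ≈ 52.500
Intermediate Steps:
D = -15
O(A) = A/(6 + A)
(D*k)*O(u) = (-15*7)*(-2/(6 - 2)) = -(-210)/4 = -105*(-½) = 105/2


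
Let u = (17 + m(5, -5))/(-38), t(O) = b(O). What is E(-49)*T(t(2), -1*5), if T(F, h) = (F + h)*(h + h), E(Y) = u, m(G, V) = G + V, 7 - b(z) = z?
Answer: 0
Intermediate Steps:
b(z) = 7 - z
t(O) = 7 - O
u = -17/38 (u = (17 + (5 - 5))/(-38) = (17 + 0)*(-1/38) = 17*(-1/38) = -17/38 ≈ -0.44737)
E(Y) = -17/38
T(F, h) = 2*h*(F + h) (T(F, h) = (F + h)*(2*h) = 2*h*(F + h))
E(-49)*T(t(2), -1*5) = -17*(-1*5)*((7 - 1*2) - 1*5)/19 = -17*(-5)*((7 - 2) - 5)/19 = -17*(-5)*(5 - 5)/19 = -17*(-5)*0/19 = -17/38*0 = 0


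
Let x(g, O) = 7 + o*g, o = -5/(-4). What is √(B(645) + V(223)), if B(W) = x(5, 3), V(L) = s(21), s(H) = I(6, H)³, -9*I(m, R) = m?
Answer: √4197/18 ≈ 3.5991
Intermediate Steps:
o = 5/4 (o = -5*(-¼) = 5/4 ≈ 1.2500)
I(m, R) = -m/9
s(H) = -8/27 (s(H) = (-⅑*6)³ = (-⅔)³ = -8/27)
V(L) = -8/27
x(g, O) = 7 + 5*g/4
B(W) = 53/4 (B(W) = 7 + (5/4)*5 = 7 + 25/4 = 53/4)
√(B(645) + V(223)) = √(53/4 - 8/27) = √(1399/108) = √4197/18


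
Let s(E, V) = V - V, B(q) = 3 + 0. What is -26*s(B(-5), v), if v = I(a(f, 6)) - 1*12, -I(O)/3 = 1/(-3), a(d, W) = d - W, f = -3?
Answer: 0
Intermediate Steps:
I(O) = 1 (I(O) = -3/(-3) = -3*(-⅓) = 1)
B(q) = 3
v = -11 (v = 1 - 1*12 = 1 - 12 = -11)
s(E, V) = 0
-26*s(B(-5), v) = -26*0 = 0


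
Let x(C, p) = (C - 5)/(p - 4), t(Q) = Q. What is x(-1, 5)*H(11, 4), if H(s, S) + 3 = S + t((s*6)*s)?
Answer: -4362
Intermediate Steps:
x(C, p) = (-5 + C)/(-4 + p)
H(s, S) = -3 + S + 6*s² (H(s, S) = -3 + (S + (s*6)*s) = -3 + (S + (6*s)*s) = -3 + (S + 6*s²) = -3 + S + 6*s²)
x(-1, 5)*H(11, 4) = ((-5 - 1)/(-4 + 5))*(-3 + 4 + 6*11²) = (-6/1)*(-3 + 4 + 6*121) = (1*(-6))*(-3 + 4 + 726) = -6*727 = -4362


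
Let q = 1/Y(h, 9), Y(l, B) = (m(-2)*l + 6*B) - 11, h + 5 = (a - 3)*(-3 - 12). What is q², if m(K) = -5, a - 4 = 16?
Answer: 1/1803649 ≈ 5.5443e-7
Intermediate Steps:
a = 20 (a = 4 + 16 = 20)
h = -260 (h = -5 + (20 - 3)*(-3 - 12) = -5 + 17*(-15) = -5 - 255 = -260)
Y(l, B) = -11 - 5*l + 6*B (Y(l, B) = (-5*l + 6*B) - 11 = -11 - 5*l + 6*B)
q = 1/1343 (q = 1/(-11 - 5*(-260) + 6*9) = 1/(-11 + 1300 + 54) = 1/1343 ≈ 0.00074460)
q² = (1/1343)² = 1/1803649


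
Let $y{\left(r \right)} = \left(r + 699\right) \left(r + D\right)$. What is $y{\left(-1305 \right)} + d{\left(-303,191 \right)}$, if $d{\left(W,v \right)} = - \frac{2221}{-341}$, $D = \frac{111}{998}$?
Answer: $\frac{134556481396}{170159} \approx 7.9077 \cdot 10^{5}$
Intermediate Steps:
$D = \frac{111}{998}$ ($D = 111 \cdot \frac{1}{998} = \frac{111}{998} \approx 0.11122$)
$d{\left(W,v \right)} = \frac{2221}{341}$ ($d{\left(W,v \right)} = \left(-2221\right) \left(- \frac{1}{341}\right) = \frac{2221}{341}$)
$y{\left(r \right)} = \left(699 + r\right) \left(\frac{111}{998} + r\right)$ ($y{\left(r \right)} = \left(r + 699\right) \left(r + \frac{111}{998}\right) = \left(699 + r\right) \left(\frac{111}{998} + r\right)$)
$y{\left(-1305 \right)} + d{\left(-303,191 \right)} = \left(\frac{77589}{998} + \left(-1305\right)^{2} + \frac{697713}{998} \left(-1305\right)\right) + \frac{2221}{341} = \left(\frac{77589}{998} + 1703025 - \frac{910515465}{998}\right) + \frac{2221}{341} = \frac{394590537}{499} + \frac{2221}{341} = \frac{134556481396}{170159}$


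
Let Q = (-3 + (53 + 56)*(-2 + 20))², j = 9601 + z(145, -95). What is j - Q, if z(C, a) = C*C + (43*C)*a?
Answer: -4399380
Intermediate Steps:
z(C, a) = C² + 43*C*a
j = -561699 (j = 9601 + 145*(145 + 43*(-95)) = 9601 + 145*(145 - 4085) = 9601 + 145*(-3940) = 9601 - 571300 = -561699)
Q = 3837681 (Q = (-3 + 109*18)² = (-3 + 1962)² = 1959² = 3837681)
j - Q = -561699 - 1*3837681 = -561699 - 3837681 = -4399380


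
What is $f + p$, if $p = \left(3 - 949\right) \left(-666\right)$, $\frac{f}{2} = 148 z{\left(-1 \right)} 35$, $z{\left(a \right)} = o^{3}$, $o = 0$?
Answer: $630036$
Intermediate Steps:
$z{\left(a \right)} = 0$ ($z{\left(a \right)} = 0^{3} = 0$)
$f = 0$ ($f = 2 \cdot 148 \cdot 0 \cdot 35 = 2 \cdot 0 \cdot 35 = 2 \cdot 0 = 0$)
$p = 630036$ ($p = \left(-946\right) \left(-666\right) = 630036$)
$f + p = 0 + 630036 = 630036$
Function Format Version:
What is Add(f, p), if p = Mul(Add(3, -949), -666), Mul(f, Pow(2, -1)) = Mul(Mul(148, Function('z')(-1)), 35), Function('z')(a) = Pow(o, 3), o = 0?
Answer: 630036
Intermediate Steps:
Function('z')(a) = 0 (Function('z')(a) = Pow(0, 3) = 0)
f = 0 (f = Mul(2, Mul(Mul(148, 0), 35)) = Mul(2, Mul(0, 35)) = Mul(2, 0) = 0)
p = 630036 (p = Mul(-946, -666) = 630036)
Add(f, p) = Add(0, 630036) = 630036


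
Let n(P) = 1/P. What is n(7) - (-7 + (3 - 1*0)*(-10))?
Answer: 260/7 ≈ 37.143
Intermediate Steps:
n(7) - (-7 + (3 - 1*0)*(-10)) = 1/7 - (-7 + (3 - 1*0)*(-10)) = ⅐ - (-7 + (3 + 0)*(-10)) = ⅐ - (-7 + 3*(-10)) = ⅐ - (-7 - 30) = ⅐ - 1*(-37) = ⅐ + 37 = 260/7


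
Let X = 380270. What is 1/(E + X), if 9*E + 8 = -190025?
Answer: 9/3232397 ≈ 2.7843e-6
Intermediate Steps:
E = -190033/9 (E = -8/9 + (1/9)*(-190025) = -8/9 - 190025/9 = -190033/9 ≈ -21115.)
1/(E + X) = 1/(-190033/9 + 380270) = 1/(3232397/9) = 9/3232397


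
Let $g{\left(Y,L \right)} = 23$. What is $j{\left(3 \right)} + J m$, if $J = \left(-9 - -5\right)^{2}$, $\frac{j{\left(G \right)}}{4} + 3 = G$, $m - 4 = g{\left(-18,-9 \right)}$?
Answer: $432$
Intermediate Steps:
$m = 27$ ($m = 4 + 23 = 27$)
$j{\left(G \right)} = -12 + 4 G$
$J = 16$ ($J = \left(-9 + 5\right)^{2} = \left(-4\right)^{2} = 16$)
$j{\left(3 \right)} + J m = \left(-12 + 4 \cdot 3\right) + 16 \cdot 27 = \left(-12 + 12\right) + 432 = 0 + 432 = 432$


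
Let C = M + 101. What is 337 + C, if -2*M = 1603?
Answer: -727/2 ≈ -363.50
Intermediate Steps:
M = -1603/2 (M = -1/2*1603 = -1603/2 ≈ -801.50)
C = -1401/2 (C = -1603/2 + 101 = -1401/2 ≈ -700.50)
337 + C = 337 - 1401/2 = -727/2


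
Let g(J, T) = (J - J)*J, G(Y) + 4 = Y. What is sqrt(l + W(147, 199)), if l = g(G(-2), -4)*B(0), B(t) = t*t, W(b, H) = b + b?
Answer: 7*sqrt(6) ≈ 17.146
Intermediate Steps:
G(Y) = -4 + Y
W(b, H) = 2*b
g(J, T) = 0 (g(J, T) = 0*J = 0)
B(t) = t**2
l = 0 (l = 0*0**2 = 0*0 = 0)
sqrt(l + W(147, 199)) = sqrt(0 + 2*147) = sqrt(0 + 294) = sqrt(294) = 7*sqrt(6)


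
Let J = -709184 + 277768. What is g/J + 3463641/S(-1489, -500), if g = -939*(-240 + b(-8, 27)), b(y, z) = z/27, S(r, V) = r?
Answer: -1494604308525/642378424 ≈ -2326.7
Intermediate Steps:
b(y, z) = z/27 (b(y, z) = z*(1/27) = z/27)
J = -431416
g = 224421 (g = -939*(-240 + (1/27)*27) = -939*(-240 + 1) = -939*(-239) = 224421)
g/J + 3463641/S(-1489, -500) = 224421/(-431416) + 3463641/(-1489) = 224421*(-1/431416) + 3463641*(-1/1489) = -224421/431416 - 3463641/1489 = -1494604308525/642378424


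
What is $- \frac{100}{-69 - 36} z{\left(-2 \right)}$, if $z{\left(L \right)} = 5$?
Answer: $\frac{100}{21} \approx 4.7619$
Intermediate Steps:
$- \frac{100}{-69 - 36} z{\left(-2 \right)} = - \frac{100}{-69 - 36} \cdot 5 = - \frac{100}{-105} \cdot 5 = \left(-100\right) \left(- \frac{1}{105}\right) 5 = \frac{20}{21} \cdot 5 = \frac{100}{21}$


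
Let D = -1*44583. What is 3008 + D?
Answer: -41575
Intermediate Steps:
D = -44583
3008 + D = 3008 - 44583 = -41575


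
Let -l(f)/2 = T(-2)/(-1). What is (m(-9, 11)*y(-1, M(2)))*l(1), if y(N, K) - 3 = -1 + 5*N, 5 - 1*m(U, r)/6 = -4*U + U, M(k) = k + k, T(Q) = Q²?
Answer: 3168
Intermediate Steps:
l(f) = 8 (l(f) = -2*(-2)²/(-1) = -8*(-1) = -2*(-4) = 8)
M(k) = 2*k
m(U, r) = 30 + 18*U (m(U, r) = 30 - 6*(-4*U + U) = 30 - (-18)*U = 30 + 18*U)
y(N, K) = 2 + 5*N (y(N, K) = 3 + (-1 + 5*N) = 2 + 5*N)
(m(-9, 11)*y(-1, M(2)))*l(1) = ((30 + 18*(-9))*(2 + 5*(-1)))*8 = ((30 - 162)*(2 - 5))*8 = -132*(-3)*8 = 396*8 = 3168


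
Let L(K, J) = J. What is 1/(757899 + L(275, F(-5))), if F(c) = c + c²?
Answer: 1/757919 ≈ 1.3194e-6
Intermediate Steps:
1/(757899 + L(275, F(-5))) = 1/(757899 - 5*(1 - 5)) = 1/(757899 - 5*(-4)) = 1/(757899 + 20) = 1/757919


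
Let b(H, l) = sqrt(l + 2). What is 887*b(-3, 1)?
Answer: 887*sqrt(3) ≈ 1536.3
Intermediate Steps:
b(H, l) = sqrt(2 + l)
887*b(-3, 1) = 887*sqrt(2 + 1) = 887*sqrt(3)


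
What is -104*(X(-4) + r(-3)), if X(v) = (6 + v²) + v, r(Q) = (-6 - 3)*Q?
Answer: -4680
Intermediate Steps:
r(Q) = -9*Q
X(v) = 6 + v + v²
-104*(X(-4) + r(-3)) = -104*((6 - 4 + (-4)²) - 9*(-3)) = -104*((6 - 4 + 16) + 27) = -104*(18 + 27) = -104*45 = -4680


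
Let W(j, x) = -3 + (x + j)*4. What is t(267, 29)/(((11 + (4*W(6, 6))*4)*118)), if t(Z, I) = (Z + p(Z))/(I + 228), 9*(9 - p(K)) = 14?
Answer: 1235/99757377 ≈ 1.2380e-5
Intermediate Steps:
W(j, x) = -3 + 4*j + 4*x (W(j, x) = -3 + (j + x)*4 = -3 + (4*j + 4*x) = -3 + 4*j + 4*x)
p(K) = 67/9 (p(K) = 9 - 1/9*14 = 9 - 14/9 = 67/9)
t(Z, I) = (67/9 + Z)/(228 + I) (t(Z, I) = (Z + 67/9)/(I + 228) = (67/9 + Z)/(228 + I))
t(267, 29)/(((11 + (4*W(6, 6))*4)*118)) = ((67/9 + 267)/(228 + 29))/(((11 + (4*(-3 + 4*6 + 4*6))*4)*118)) = ((2470/9)/257)/(((11 + (4*(-3 + 24 + 24))*4)*118)) = ((1/257)*(2470/9))/(((11 + (4*45)*4)*118)) = 2470/(2313*(((11 + 180*4)*118))) = 2470/(2313*(((11 + 720)*118))) = 2470/(2313*((731*118))) = (2470/2313)/86258 = (2470/2313)*(1/86258) = 1235/99757377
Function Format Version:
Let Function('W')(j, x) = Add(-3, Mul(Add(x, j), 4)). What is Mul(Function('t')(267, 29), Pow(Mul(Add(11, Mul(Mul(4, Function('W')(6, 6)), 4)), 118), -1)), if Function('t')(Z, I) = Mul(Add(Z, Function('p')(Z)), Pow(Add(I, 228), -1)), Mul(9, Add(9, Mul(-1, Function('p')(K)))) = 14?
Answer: Rational(1235, 99757377) ≈ 1.2380e-5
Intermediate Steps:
Function('W')(j, x) = Add(-3, Mul(4, j), Mul(4, x)) (Function('W')(j, x) = Add(-3, Mul(Add(j, x), 4)) = Add(-3, Add(Mul(4, j), Mul(4, x))) = Add(-3, Mul(4, j), Mul(4, x)))
Function('p')(K) = Rational(67, 9) (Function('p')(K) = Add(9, Mul(Rational(-1, 9), 14)) = Add(9, Rational(-14, 9)) = Rational(67, 9))
Function('t')(Z, I) = Mul(Pow(Add(228, I), -1), Add(Rational(67, 9), Z)) (Function('t')(Z, I) = Mul(Add(Z, Rational(67, 9)), Pow(Add(I, 228), -1)) = Mul(Add(Rational(67, 9), Z), Pow(Add(228, I), -1)) = Mul(Pow(Add(228, I), -1), Add(Rational(67, 9), Z)))
Mul(Function('t')(267, 29), Pow(Mul(Add(11, Mul(Mul(4, Function('W')(6, 6)), 4)), 118), -1)) = Mul(Mul(Pow(Add(228, 29), -1), Add(Rational(67, 9), 267)), Pow(Mul(Add(11, Mul(Mul(4, Add(-3, Mul(4, 6), Mul(4, 6))), 4)), 118), -1)) = Mul(Mul(Pow(257, -1), Rational(2470, 9)), Pow(Mul(Add(11, Mul(Mul(4, Add(-3, 24, 24)), 4)), 118), -1)) = Mul(Mul(Rational(1, 257), Rational(2470, 9)), Pow(Mul(Add(11, Mul(Mul(4, 45), 4)), 118), -1)) = Mul(Rational(2470, 2313), Pow(Mul(Add(11, Mul(180, 4)), 118), -1)) = Mul(Rational(2470, 2313), Pow(Mul(Add(11, 720), 118), -1)) = Mul(Rational(2470, 2313), Pow(Mul(731, 118), -1)) = Mul(Rational(2470, 2313), Pow(86258, -1)) = Mul(Rational(2470, 2313), Rational(1, 86258)) = Rational(1235, 99757377)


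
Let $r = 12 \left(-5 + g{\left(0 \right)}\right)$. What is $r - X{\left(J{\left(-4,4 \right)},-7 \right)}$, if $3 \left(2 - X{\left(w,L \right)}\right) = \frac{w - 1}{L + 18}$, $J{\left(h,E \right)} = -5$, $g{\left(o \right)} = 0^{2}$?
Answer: $- \frac{684}{11} \approx -62.182$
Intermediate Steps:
$g{\left(o \right)} = 0$
$r = -60$ ($r = 12 \left(-5 + 0\right) = 12 \left(-5\right) = -60$)
$X{\left(w,L \right)} = 2 - \frac{-1 + w}{3 \left(18 + L\right)}$ ($X{\left(w,L \right)} = 2 - \frac{\left(w - 1\right) \frac{1}{L + 18}}{3} = 2 - \frac{\left(-1 + w\right) \frac{1}{18 + L}}{3} = 2 - \frac{\frac{1}{18 + L} \left(-1 + w\right)}{3} = 2 - \frac{-1 + w}{3 \left(18 + L\right)}$)
$r - X{\left(J{\left(-4,4 \right)},-7 \right)} = -60 - \frac{109 - -5 + 6 \left(-7\right)}{3 \left(18 - 7\right)} = -60 - \frac{109 + 5 - 42}{3 \cdot 11} = -60 - \frac{1}{3} \cdot \frac{1}{11} \cdot 72 = -60 - \frac{24}{11} = - \frac{684}{11}$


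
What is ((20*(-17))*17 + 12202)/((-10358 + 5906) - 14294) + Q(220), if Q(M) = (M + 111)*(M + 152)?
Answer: 88777925/721 ≈ 1.2313e+5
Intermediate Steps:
Q(M) = (111 + M)*(152 + M)
((20*(-17))*17 + 12202)/((-10358 + 5906) - 14294) + Q(220) = ((20*(-17))*17 + 12202)/((-10358 + 5906) - 14294) + (16872 + 220**2 + 263*220) = (-340*17 + 12202)/(-4452 - 14294) + (16872 + 48400 + 57860) = (-5780 + 12202)/(-18746) + 123132 = 6422*(-1/18746) + 123132 = -247/721 + 123132 = 88777925/721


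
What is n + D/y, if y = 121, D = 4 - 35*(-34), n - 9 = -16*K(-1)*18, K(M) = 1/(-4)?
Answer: 10995/121 ≈ 90.868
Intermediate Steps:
K(M) = -¼
n = 81 (n = 9 - 16*(-¼)*18 = 9 + 4*18 = 9 + 72 = 81)
D = 1194 (D = 4 + 1190 = 1194)
n + D/y = 81 + 1194/121 = 10995/121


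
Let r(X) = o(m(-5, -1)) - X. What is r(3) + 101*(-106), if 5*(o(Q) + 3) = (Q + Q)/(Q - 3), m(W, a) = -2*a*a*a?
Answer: -53564/5 ≈ -10713.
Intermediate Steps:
m(W, a) = -2*a³ (m(W, a) = -2*a²*a = -2*a³)
o(Q) = -3 + 2*Q/(5*(-3 + Q)) (o(Q) = -3 + ((Q + Q)/(Q - 3))/5 = -3 + ((2*Q)/(-3 + Q))/5 = -3 + (2*Q/(-3 + Q))/5 = -3 + 2*Q/(5*(-3 + Q)))
r(X) = -19/5 - X (r(X) = (45 - (-26)*(-1)³)/(5*(-3 - 2*(-1)³)) - X = (45 - (-26)*(-1))/(5*(-3 - 2*(-1))) - X = (45 - 13*2)/(5*(-3 + 2)) - X = (⅕)*(45 - 26)/(-1) - X = (⅕)*(-1)*19 - X = -19/5 - X)
r(3) + 101*(-106) = (-19/5 - 1*3) + 101*(-106) = (-19/5 - 3) - 10706 = -34/5 - 10706 = -53564/5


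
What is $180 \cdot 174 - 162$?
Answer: $31158$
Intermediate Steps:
$180 \cdot 174 - 162 = 31320 - 162 = 31158$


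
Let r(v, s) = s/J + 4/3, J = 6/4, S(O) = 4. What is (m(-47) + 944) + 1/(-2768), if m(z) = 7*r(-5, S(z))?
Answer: 2690495/2768 ≈ 972.00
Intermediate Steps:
J = 3/2 (J = 6*(1/4) = 3/2 ≈ 1.5000)
r(v, s) = 4/3 + 2*s/3 (r(v, s) = s/(3/2) + 4/3 = s*(2/3) + 4*(1/3) = 2*s/3 + 4/3 = 4/3 + 2*s/3)
m(z) = 28 (m(z) = 7*(4/3 + (2/3)*4) = 7*(4/3 + 8/3) = 7*4 = 28)
(m(-47) + 944) + 1/(-2768) = (28 + 944) + 1/(-2768) = 972 - 1/2768 = 2690495/2768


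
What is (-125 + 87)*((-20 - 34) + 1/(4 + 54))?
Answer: 59489/29 ≈ 2051.3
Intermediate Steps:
(-125 + 87)*((-20 - 34) + 1/(4 + 54)) = -38*(-54 + 1/58) = -38*(-3131/58) = 59489/29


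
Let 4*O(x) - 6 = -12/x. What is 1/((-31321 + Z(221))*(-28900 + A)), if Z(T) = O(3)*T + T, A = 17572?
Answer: 1/351049056 ≈ 2.8486e-9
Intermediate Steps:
O(x) = 3/2 - 3/x (O(x) = 3/2 + (-12/x)/4 = 3/2 - 3/x)
Z(T) = 3*T/2 (Z(T) = (3/2 - 3/3)*T + T = (3/2 - 3*⅓)*T + T = (3/2 - 1)*T + T = T/2 + T = 3*T/2)
1/((-31321 + Z(221))*(-28900 + A)) = 1/((-31321 + (3/2)*221)*(-28900 + 17572)) = 1/((-31321 + 663/2)*(-11328)) = 1/(-61979/2*(-11328)) = 1/351049056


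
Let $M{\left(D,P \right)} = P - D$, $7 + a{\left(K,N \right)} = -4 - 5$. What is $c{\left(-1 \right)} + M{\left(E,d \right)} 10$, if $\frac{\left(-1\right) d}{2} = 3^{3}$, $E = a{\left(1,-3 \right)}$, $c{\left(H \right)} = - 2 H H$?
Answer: $-382$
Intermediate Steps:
$a{\left(K,N \right)} = -16$ ($a{\left(K,N \right)} = -7 - 9 = -16$)
$c{\left(H \right)} = - 2 H^{2}$
$E = -16$
$d = -54$ ($d = - 2 \cdot 3^{3} = \left(-2\right) 27 = -54$)
$c{\left(-1 \right)} + M{\left(E,d \right)} 10 = - 2 \left(-1\right)^{2} + \left(-54 - -16\right) 10 = \left(-2\right) 1 + \left(-54 + 16\right) 10 = -2 - 380 = -382$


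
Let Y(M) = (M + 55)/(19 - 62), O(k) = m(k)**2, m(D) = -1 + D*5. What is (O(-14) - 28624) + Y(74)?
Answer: -23586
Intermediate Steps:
m(D) = -1 + 5*D
O(k) = (-1 + 5*k)**2
Y(M) = -55/43 - M/43 (Y(M) = (55 + M)/(-43) = (55 + M)*(-1/43) = -55/43 - M/43)
(O(-14) - 28624) + Y(74) = ((-1 + 5*(-14))**2 - 28624) + (-55/43 - 1/43*74) = ((-1 - 70)**2 - 28624) + (-55/43 - 74/43) = ((-71)**2 - 28624) - 3 = (5041 - 28624) - 3 = -23583 - 3 = -23586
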